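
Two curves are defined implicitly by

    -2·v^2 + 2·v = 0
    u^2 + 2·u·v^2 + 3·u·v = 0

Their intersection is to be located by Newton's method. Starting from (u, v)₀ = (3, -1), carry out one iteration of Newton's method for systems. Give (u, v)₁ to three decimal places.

At (3, -1): F = (-4.000, 6.000).
Jacobian J = [[0, -4·v + 2], [2·u + 2·v^2 + 3·v, 4·u·v + 3·u]].
At the point, J = [[0.000, 6.000], [5.000, -3.000]] (det J = -30.000).
Solving J·Δ = −F gives Δ = (-0.800, 0.667).
Then the next iterate is (u, v)₁ = (2.200, -0.333).

(2.200, -0.333)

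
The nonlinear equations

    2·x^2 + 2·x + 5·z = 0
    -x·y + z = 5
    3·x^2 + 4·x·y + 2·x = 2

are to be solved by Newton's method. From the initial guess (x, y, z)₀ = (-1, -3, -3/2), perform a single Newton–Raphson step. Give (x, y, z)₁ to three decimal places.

At (-1, -3, -3/2): F = (-7.500, -9.500, 11.000).
Jacobian J = [[4·x + 2, 0, 5], [-y, -x, 1], [6·x + 4·y + 2, 4·x, 0]].
At the point, J = [[-2.000, 0.000, 5.000], [3.000, 1.000, 1.000], [-16.000, -4.000, 0.000]] (det J = 12.000).
Solving J·Δ = −F gives Δ = (-8.750, 37.750, -2.000).
Then the next iterate is (x, y, z)₁ = (-9.750, 34.750, -3.500).

(-9.750, 34.750, -3.500)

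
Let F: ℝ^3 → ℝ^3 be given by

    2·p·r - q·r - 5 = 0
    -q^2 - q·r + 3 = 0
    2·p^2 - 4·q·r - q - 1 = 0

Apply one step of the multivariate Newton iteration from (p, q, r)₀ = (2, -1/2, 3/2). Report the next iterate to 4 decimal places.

(6.0833, 5.3333, 0.3333)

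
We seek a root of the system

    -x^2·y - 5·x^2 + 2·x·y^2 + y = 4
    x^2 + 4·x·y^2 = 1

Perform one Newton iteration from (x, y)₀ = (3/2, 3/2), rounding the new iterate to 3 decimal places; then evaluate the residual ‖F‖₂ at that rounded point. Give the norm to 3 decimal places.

At (3/2, 3/2): F = (-10.375, 14.750).
Jacobian J = [[-2·x·y - 10·x + 2·y^2, -x^2 + 4·x·y + 1], [2·x + 4·y^2, 8·x·y]].
At the point, J = [[-15.000, 7.750], [12.000, 18.000]] (det J = -363.000).
Solving J·Δ = −F gives Δ = (-0.829, -0.267).
Then the next iterate is (x, y)₁ = (0.671, 1.233).
Re-evaluating at (0.671, 1.233): F = (-3.53312, 3.53070), so ‖F‖₂ = 4.995.

4.995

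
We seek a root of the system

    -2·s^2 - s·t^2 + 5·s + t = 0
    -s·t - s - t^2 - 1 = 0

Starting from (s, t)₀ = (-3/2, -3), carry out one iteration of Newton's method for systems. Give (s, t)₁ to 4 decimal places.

(2.2177, -2.2581)

At (-3/2, -3): F = (-1.5000, -13.0000).
Jacobian J = [[-4·s - t^2 + 5, -2·s·t + 1], [-t - 1, -s - 2·t]].
At the point, J = [[2.0000, -8.0000], [2.0000, 7.5000]] (det J = 31.0000).
Solving J·Δ = −F gives Δ = (3.7177, 0.7419).
Then the next iterate is (s, t)₁ = (2.2177, -2.2581).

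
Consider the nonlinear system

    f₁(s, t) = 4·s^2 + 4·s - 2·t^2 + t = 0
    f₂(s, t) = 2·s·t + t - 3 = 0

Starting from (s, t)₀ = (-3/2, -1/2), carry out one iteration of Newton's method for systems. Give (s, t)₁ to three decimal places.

(-1.605, -1.447)

At (-3/2, -1/2): F = (2.000, -2.000).
Jacobian J = [[8·s + 4, -4·t + 1], [2·t, 2·s + 1]].
At the point, J = [[-8.000, 3.000], [-1.000, -2.000]] (det J = 19.000).
Solving J·Δ = −F gives Δ = (-0.105, -0.947).
Then the next iterate is (s, t)₁ = (-1.605, -1.447).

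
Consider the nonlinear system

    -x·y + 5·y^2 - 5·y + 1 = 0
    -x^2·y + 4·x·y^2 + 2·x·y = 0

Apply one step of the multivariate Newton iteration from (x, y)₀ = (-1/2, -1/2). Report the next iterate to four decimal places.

At (-1/2, -1/2): F = (4.5000, 0.1250).
Jacobian J = [[-y, -x + 10·y - 5], [-2·x·y + 4·y^2 + 2·y, -x^2 + 8·x·y + 2·x]].
At the point, J = [[0.5000, -9.5000], [-0.5000, 0.7500]] (det J = -4.3750).
Solving J·Δ = −F gives Δ = (1.0429, 0.5286).
Then the next iterate is (x, y)₁ = (0.5429, 0.0286).

(0.5429, 0.0286)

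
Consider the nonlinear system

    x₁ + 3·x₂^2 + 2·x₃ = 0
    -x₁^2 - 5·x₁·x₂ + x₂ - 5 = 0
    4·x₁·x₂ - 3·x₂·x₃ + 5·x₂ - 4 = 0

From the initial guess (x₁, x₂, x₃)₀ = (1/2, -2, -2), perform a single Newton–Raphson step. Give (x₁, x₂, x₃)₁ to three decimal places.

(0.956, -0.765, 0.932)

At (1/2, -2, -2): F = (8.500, -2.250, -30.000).
Jacobian J = [[1, 6·x₂, 2], [-2·x₁ - 5·x₂, -5·x₁ + 1, 0], [4·x₂, 4·x₁ - 3·x₃ + 5, -3·x₂]].
At the point, J = [[1.000, -12.000, 2.000], [9.000, -1.500, 0.000], [-8.000, 13.000, 6.000]] (det J = 849.000).
Solving J·Δ = −F gives Δ = (0.456, 1.235, 2.932).
Then the next iterate is (x₁, x₂, x₃)₁ = (0.956, -0.765, 0.932).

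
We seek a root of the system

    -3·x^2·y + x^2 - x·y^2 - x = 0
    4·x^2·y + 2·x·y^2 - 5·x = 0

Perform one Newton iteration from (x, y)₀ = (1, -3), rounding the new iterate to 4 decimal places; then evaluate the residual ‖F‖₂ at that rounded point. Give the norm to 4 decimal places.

0.0932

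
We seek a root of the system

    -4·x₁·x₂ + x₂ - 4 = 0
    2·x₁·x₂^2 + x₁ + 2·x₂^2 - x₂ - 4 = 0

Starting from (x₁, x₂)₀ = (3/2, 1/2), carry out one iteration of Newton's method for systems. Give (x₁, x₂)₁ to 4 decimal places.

At (3/2, 1/2): F = (-6.5000, -1.7500).
Jacobian J = [[-4·x₂, -4·x₁ + 1], [2·x₂^2 + 1, 4·x₁·x₂ + 4·x₂ - 1]].
At the point, J = [[-2.0000, -5.0000], [1.5000, 4.0000]] (det J = -0.5000).
Solving J·Δ = −F gives Δ = (-69.5000, 26.5000).
Then the next iterate is (x₁, x₂)₁ = (-68.0000, 27.0000).

(-68.0000, 27.0000)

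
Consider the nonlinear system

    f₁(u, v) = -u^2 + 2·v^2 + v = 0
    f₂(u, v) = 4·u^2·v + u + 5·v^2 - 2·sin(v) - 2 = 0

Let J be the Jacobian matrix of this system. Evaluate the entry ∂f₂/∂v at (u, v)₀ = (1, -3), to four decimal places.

-24.0200

∂f₂/∂v = 4·u^2 + 10·v - 2·cos(v).
At (1, -3) this is -24.0200.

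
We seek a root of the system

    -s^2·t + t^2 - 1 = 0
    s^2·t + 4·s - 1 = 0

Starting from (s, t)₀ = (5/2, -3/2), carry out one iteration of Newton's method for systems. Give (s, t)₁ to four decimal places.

(-1.8405, -3.8707)

At (5/2, -3/2): F = (10.6250, -0.3750).
Jacobian J = [[-2·s·t, -s^2 + 2·t], [2·s·t + 4, s^2]].
At the point, J = [[7.5000, -9.2500], [-3.5000, 6.2500]] (det J = 14.5000).
Solving J·Δ = −F gives Δ = (-4.3405, -2.3707).
Then the next iterate is (s, t)₁ = (-1.8405, -3.8707).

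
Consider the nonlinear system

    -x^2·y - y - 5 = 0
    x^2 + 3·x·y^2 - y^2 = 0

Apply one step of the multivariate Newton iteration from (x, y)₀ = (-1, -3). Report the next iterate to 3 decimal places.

(-1.489, -1.032)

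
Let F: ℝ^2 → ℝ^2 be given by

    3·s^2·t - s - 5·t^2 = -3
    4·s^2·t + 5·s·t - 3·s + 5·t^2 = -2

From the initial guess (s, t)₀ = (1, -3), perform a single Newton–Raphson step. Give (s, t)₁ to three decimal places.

(0.703, -1.596)

At (1, -3): F = (-52.000, 17.000).
Jacobian J = [[6·s·t - 1, 3·s^2 - 10·t], [8·s·t + 5·t - 3, 4·s^2 + 5·s + 10·t]].
At the point, J = [[-19.000, 33.000], [-42.000, -21.000]] (det J = 1785.000).
Solving J·Δ = −F gives Δ = (-0.297, 1.404).
Then the next iterate is (s, t)₁ = (0.703, -1.596).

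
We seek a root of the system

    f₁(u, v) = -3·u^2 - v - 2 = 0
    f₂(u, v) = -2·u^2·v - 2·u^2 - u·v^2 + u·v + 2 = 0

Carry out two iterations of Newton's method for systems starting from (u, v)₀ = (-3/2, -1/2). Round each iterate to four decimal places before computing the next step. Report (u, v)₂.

At (-3/2, -1/2): F = (-8.2500, 0.8750).
Jacobian J = [[-6·u, -1], [-4·u·v - 4·u - v^2 + v, -2·u^2 - 2·u·v + u]].
At the point, J = [[9.0000, -1.0000], [2.2500, -7.5000]] (det J = -65.2500).
Solving J·Δ = −F gives Δ = (0.9617, 0.4052).
Then the next iterate is (u, v)₁ = (-0.5383, -0.0948).
Round to (-0.5383, -0.0948) and repeat: F = (-2.774501, 1.531275), J = [[3.2298, -1.0000], [1.845290, -1.219895]].
Δ = (2.3468, 4.8051), so (u, v)₂ = (1.8085, 4.7103).

(1.8085, 4.7103)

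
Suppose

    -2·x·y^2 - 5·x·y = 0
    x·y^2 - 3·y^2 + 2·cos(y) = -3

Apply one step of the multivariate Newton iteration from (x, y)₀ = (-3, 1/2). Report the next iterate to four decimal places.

At (-3, 1/2): F = (9.0000, 3.255165).
Jacobian J = [[-2·y^2 - 5·y, -4·x·y - 5·x], [y^2, 2·x·y - 6·y - 2·sin(y)]].
At the point, J = [[-3.0000, 21.0000], [0.2500, -6.958851]] (det J = 15.626553).
Solving J·Δ = −F gives Δ = (8.3824, 0.7689).
Then the next iterate is (x, y)₁ = (5.3824, 1.2689).

(5.3824, 1.2689)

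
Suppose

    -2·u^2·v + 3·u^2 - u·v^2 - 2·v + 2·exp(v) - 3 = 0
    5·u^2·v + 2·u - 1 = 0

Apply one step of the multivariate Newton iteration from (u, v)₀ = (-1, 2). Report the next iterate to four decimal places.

At (-1, 2): F = (10.778112, 7.0000).
Jacobian J = [[-4·u·v + 6·u - v^2, -2·u^2 - 2·u·v + 2·exp(v) - 2], [10·u·v + 2, 5·u^2]].
At the point, J = [[-2.0000, 14.778112], [-18.0000, 5.0000]] (det J = 256.006020).
Solving J·Δ = −F gives Δ = (0.1936, -0.7031).
Then the next iterate is (u, v)₁ = (-0.8064, 1.2969).

(-0.8064, 1.2969)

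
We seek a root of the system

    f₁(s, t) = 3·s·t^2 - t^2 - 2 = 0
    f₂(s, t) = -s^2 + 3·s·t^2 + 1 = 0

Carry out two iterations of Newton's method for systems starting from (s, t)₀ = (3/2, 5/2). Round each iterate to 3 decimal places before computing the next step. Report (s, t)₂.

At (3/2, 5/2): F = (19.875, 26.875).
Jacobian J = [[3·t^2, 6·s·t - 2·t], [-2·s + 3·t^2, 6·s·t]].
At the point, J = [[18.750, 17.500], [15.750, 22.500]] (det J = 146.250).
Solving J·Δ = −F gives Δ = (0.158, -1.305).
Then the next iterate is (s, t)₁ = (1.658, 1.195).
Round to (1.658, 1.195) and repeat: F = (3.67497, 5.35403), J = [[4.28408, 9.49786], [0.96808, 11.88786]].
Δ = (0.172, -0.464), so (s, t)₂ = (1.830, 0.731).

(1.830, 0.731)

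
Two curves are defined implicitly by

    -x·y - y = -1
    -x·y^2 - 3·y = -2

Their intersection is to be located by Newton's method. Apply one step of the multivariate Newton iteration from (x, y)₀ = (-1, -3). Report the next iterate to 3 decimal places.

(-1.333, -0.444)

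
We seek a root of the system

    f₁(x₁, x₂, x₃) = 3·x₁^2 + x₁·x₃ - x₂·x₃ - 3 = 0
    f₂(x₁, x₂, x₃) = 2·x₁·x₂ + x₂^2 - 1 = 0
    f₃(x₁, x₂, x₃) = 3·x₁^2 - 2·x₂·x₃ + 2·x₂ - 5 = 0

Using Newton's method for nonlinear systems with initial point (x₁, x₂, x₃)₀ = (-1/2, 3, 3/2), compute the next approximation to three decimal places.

At (-1/2, 3, 3/2): F = (-7.500, 5.000, -7.250).
Jacobian J = [[6·x₁ + x₃, -x₃, x₁ - x₂], [2·x₂, 2·x₁ + 2·x₂, 0], [6·x₁, -2·x₃ + 2, -2·x₂]].
At the point, J = [[-1.500, -1.500, -3.500], [6.000, 5.000, 0.000], [-3.000, -1.000, -6.000]] (det J = -40.500).
Solving J·Δ = −F gives Δ = (1.744, -3.093, -1.565).
Then the next iterate is (x₁, x₂, x₃)₁ = (1.244, -0.093, -0.065).

(1.244, -0.093, -0.065)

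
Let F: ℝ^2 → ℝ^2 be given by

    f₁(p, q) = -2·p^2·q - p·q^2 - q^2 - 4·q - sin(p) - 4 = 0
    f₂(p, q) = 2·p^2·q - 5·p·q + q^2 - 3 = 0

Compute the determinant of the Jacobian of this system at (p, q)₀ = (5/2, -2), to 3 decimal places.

-92.205

J = [[-4·p·q - q^2 - cos(p), -2·p^2 - 2·p·q - 2·q - 4], [4·p·q - 5·q, 2·p^2 - 5·p + 2·q]].
At the point, J = [[16.80114, -2.500], [-10.000, -4.000]].
det J = -92.205.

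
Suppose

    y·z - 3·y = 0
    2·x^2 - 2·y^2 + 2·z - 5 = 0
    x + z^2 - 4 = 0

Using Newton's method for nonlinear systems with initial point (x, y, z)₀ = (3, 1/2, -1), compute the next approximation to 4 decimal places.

At (3, 1/2, -1): F = (-2.0000, 10.5000, 0.0000).
Jacobian J = [[0, z - 3, y], [4·x, -4·y, 2], [1, 0, 2·z]].
At the point, J = [[0.0000, -4.0000, 0.5000], [12.0000, -2.0000, 2.0000], [1.0000, 0.0000, -2.0000]] (det J = -103.0000).
Solving J·Δ = −F gives Δ = (-0.8932, -0.5558, -0.4466).
Then the next iterate is (x, y, z)₁ = (2.1068, -0.0558, -1.4466).

(2.1068, -0.0558, -1.4466)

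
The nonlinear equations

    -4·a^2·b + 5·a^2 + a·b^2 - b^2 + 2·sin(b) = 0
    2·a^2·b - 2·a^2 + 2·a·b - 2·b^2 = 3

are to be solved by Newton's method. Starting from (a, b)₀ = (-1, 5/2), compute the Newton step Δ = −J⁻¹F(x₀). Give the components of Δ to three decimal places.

At (-1, 5/2): F = (-16.30306, -17.500).
Jacobian J = [[-8·a·b + 10·a + b^2, -4·a^2 + 2·a·b - 2·b + 2·cos(b)], [4·a·b - 4·a + 2·b, 2·a^2 + 2·a - 4·b]].
At the point, J = [[16.250, -15.60229], [-1.000, -10.000]] (det J = -178.10229).
Solving J·Δ = −F gives Δ = (-0.618, -1.688).

(-0.618, -1.688)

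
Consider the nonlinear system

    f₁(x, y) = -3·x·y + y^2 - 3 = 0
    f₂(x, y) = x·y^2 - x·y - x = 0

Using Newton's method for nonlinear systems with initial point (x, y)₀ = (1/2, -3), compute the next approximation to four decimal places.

(0.4118, -1.7059)

At (1/2, -3): F = (10.5000, 5.5000).
Jacobian J = [[-3·y, -3·x + 2·y], [y^2 - y - 1, 2·x·y - x]].
At the point, J = [[9.0000, -7.5000], [11.0000, -3.5000]] (det J = 51.0000).
Solving J·Δ = −F gives Δ = (-0.0882, 1.2941).
Then the next iterate is (x, y)₁ = (0.4118, -1.7059).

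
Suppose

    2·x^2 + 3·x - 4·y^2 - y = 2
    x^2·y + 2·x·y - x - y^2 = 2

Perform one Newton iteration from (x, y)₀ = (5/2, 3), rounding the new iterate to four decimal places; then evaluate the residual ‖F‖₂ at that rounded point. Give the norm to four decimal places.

At (5/2, 3): F = (-21.0000, 20.2500).
Jacobian J = [[4·x + 3, -8·y - 1], [2·x·y + 2·y - 1, x^2 + 2·x - 2·y]].
At the point, J = [[13.0000, -25.0000], [20.0000, 5.2500]] (det J = 568.2500).
Solving J·Δ = −F gives Δ = (-0.6969, -1.2024).
Then the next iterate is (x, y)₁ = (1.8031, 1.7976).
Re-evaluating at (1.8031, 1.7976): F = (-4.811424, 5.292342), so ‖F‖₂ = 7.1525.

7.1525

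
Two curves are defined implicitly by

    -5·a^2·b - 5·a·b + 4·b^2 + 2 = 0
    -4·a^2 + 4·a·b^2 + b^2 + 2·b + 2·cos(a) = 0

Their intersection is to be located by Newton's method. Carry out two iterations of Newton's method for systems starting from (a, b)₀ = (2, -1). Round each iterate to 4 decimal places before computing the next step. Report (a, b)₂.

(0.4940, -0.3412)

At (2, -1): F = (36.0000, -9.832294).
Jacobian J = [[-10·a·b - 5·b, -5·a^2 - 5·a + 8·b], [-8·a + 4·b^2 - 2·sin(a), 8·a·b + 2·b + 2]].
At the point, J = [[25.0000, -38.0000], [-13.818595, -16.0000]] (det J = -925.106604).
Solving J·Δ = −F gives Δ = (-1.0265, 0.2720).
Then the next iterate is (a, b)₁ = (0.9735, -0.7280).
Round to (0.9735, -0.7280) and repeat: F = (11.113112, -1.528249), J = [[10.727080, -15.430011], [-7.321782, -5.125664]].
Δ = (-0.4795, 0.3868), so (a, b)₂ = (0.4940, -0.3412).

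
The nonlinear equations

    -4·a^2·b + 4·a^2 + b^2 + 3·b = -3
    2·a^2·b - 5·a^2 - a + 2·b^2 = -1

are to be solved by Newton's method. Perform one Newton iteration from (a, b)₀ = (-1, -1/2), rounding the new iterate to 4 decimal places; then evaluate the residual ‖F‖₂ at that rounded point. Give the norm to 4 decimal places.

10.0264

At (-1, -1/2): F = (7.7500, -3.5000).
Jacobian J = [[-8·a·b + 8·a, -4·a^2 + 2·b + 3], [4·a·b - 10·a - 1, 2·a^2 + 4·b]].
At the point, J = [[-12.0000, -2.0000], [11.0000, 0.0000]] (det J = 22.0000).
Solving J·Δ = −F gives Δ = (0.3182, 1.9659).
Then the next iterate is (a, b)₁ = (-0.6818, 1.4659).
Re-evaluating at (-0.6818, 1.4659): F = (8.680266, 5.018120), so ‖F‖₂ = 10.0264.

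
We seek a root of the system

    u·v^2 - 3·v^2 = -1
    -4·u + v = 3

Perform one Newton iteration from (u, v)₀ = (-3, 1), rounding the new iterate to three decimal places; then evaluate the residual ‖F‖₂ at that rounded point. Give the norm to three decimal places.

At (-3, 1): F = (-5.000, 10.000).
Jacobian J = [[v^2, 2·u·v - 6·v], [-4, 1]].
At the point, J = [[1.000, -12.000], [-4.000, 1.000]] (det J = -47.000).
Solving J·Δ = −F gives Δ = (2.447, -0.213).
Then the next iterate is (u, v)₁ = (-0.553, 0.787).
Re-evaluating at (-0.553, 0.787): F = (-1.20062, -0.001), so ‖F‖₂ = 1.201.

1.201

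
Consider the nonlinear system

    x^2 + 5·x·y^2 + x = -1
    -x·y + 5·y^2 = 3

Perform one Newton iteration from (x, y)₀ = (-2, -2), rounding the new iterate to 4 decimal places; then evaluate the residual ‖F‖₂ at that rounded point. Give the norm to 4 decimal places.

10.7042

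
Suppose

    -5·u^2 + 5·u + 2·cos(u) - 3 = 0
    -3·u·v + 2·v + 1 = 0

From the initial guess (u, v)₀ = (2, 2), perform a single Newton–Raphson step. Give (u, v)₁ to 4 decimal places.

(1.1776, 1.4837)

At (2, 2): F = (-13.832294, -7.0000).
Jacobian J = [[-10·u - 2·sin(u) + 5, 0], [-3·v, -3·u + 2]].
At the point, J = [[-16.818595, 0.0000], [-6.0000, -4.0000]] (det J = 67.274379).
Solving J·Δ = −F gives Δ = (-0.8224, -0.5163).
Then the next iterate is (u, v)₁ = (1.1776, 1.4837).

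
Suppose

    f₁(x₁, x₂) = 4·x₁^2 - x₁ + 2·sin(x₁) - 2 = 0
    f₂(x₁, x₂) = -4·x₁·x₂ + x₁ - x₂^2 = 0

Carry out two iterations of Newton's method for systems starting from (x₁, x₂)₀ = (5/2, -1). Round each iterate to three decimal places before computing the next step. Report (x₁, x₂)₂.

(0.742, 0.037)

At (5/2, -1): F = (21.69694, 11.500).
Jacobian J = [[8·x₁ + 2·cos(x₁) - 1, 0], [-4·x₂ + 1, -4·x₁ - 2·x₂]].
At the point, J = [[17.39771, 0.000], [5.000, -8.000]] (det J = -139.18170).
Solving J·Δ = −F gives Δ = (-1.247, 0.658).
Then the next iterate is (x₁, x₂)₁ = (1.253, -0.342).
Round to (1.253, -0.342) and repeat: F = (4.92689, 2.85014), J = [[9.64895, 0.000], [2.368, -4.328]].
Δ = (-0.511, 0.379), so (x₁, x₂)₂ = (0.742, 0.037).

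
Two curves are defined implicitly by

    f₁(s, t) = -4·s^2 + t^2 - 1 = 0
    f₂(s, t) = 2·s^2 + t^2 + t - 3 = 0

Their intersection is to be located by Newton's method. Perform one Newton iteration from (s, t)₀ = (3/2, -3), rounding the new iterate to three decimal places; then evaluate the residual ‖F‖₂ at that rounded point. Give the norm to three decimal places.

1.346

At (3/2, -3): F = (-1.000, 7.500).
Jacobian J = [[-8·s, 2·t], [4·s, 2·t + 1]].
At the point, J = [[-12.000, -6.000], [6.000, -5.000]] (det J = 96.000).
Solving J·Δ = −F gives Δ = (-0.521, 0.875).
Then the next iterate is (s, t)₁ = (0.979, -2.125).
Re-evaluating at (0.979, -2.125): F = (-0.31814, 1.30751), so ‖F‖₂ = 1.346.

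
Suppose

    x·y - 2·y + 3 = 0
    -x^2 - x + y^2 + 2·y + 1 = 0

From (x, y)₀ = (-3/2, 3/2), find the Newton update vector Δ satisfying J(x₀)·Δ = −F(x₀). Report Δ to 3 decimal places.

(-0.552, -0.879)

At (-3/2, 3/2): F = (-2.250, 5.500).
Jacobian J = [[y, x - 2], [-2·x - 1, 2·y + 2]].
At the point, J = [[1.500, -3.500], [2.000, 5.000]] (det J = 14.500).
Solving J·Δ = −F gives Δ = (-0.552, -0.879).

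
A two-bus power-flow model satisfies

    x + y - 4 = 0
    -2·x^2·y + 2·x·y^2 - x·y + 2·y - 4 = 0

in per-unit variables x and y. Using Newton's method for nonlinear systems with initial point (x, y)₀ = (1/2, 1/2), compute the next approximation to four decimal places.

At (1/2, 1/2): F = (-3.0000, -3.2500).
Jacobian J = [[1, 1], [-4·x·y + 2·y^2 - y, -2·x^2 + 4·x·y - x + 2]].
At the point, J = [[1.0000, 1.0000], [-1.0000, 2.0000]] (det J = 3.0000).
Solving J·Δ = −F gives Δ = (0.9167, 2.0833).
Then the next iterate is (x, y)₁ = (1.4167, 2.5833).

(1.4167, 2.5833)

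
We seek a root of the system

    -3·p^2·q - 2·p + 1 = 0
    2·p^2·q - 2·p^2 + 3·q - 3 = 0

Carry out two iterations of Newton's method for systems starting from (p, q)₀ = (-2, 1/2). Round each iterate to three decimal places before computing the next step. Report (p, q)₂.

At (-2, 1/2): F = (-1.000, -5.500).
Jacobian J = [[-6·p·q - 2, -3·p^2], [4·p·q - 4·p, 2·p^2 + 3]].
At the point, J = [[4.000, -12.000], [4.000, 11.000]] (det J = 92.000).
Solving J·Δ = −F gives Δ = (0.837, 0.196).
Then the next iterate is (p, q)₁ = (-1.163, 0.696).
Round to (-1.163, 0.696) and repeat: F = (0.50184, -1.73436), J = [[2.85669, -4.05771], [1.41421, 5.70514]].
Δ = (0.189, 0.257), so (p, q)₂ = (-0.974, 0.953).

(-0.974, 0.953)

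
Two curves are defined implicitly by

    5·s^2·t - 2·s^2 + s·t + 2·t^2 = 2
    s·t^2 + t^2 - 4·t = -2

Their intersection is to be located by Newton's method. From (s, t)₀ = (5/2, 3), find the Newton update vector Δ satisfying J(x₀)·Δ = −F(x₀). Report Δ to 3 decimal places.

(-1.071, -0.698)

At (5/2, 3): F = (104.750, 21.500).
Jacobian J = [[10·s·t - 4·s + t, 5·s^2 + s + 4·t], [t^2, 2·s·t + 2·t - 4]].
At the point, J = [[68.000, 45.750], [9.000, 17.000]] (det J = 744.250).
Solving J·Δ = −F gives Δ = (-1.071, -0.698).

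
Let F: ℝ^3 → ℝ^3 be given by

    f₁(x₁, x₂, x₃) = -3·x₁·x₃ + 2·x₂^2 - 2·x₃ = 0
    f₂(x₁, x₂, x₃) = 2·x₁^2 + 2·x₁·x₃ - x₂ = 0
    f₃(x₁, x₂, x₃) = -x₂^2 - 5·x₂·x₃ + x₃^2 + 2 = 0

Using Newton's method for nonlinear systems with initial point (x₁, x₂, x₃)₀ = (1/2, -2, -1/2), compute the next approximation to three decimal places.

(-0.462, -0.962, -0.500)

At (1/2, -2, -1/2): F = (9.750, 2.000, -6.750).
Jacobian J = [[-3·x₃, 4·x₂, -3·x₁ - 2], [4·x₁ + 2·x₃, -1, 2·x₁], [0, -2·x₂ - 5·x₃, -5·x₂ + 2·x₃]].
At the point, J = [[1.500, -8.000, -3.500], [1.000, -1.000, 1.000], [0.000, 6.500, 9.000]] (det J = 26.000).
Solving J·Δ = −F gives Δ = (-0.962, 1.038, 0.000).
Then the next iterate is (x₁, x₂, x₃)₁ = (-0.462, -0.962, -0.500).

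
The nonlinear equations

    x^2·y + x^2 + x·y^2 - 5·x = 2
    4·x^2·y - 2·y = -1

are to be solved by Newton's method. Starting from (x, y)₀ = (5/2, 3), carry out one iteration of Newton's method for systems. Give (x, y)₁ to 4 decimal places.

(1.4924, 2.5851)

At (5/2, 3): F = (33.0000, 70.0000).
Jacobian J = [[2·x·y + 2·x + y^2 - 5, x^2 + 2·x·y], [8·x·y, 4·x^2 - 2]].
At the point, J = [[24.0000, 21.2500], [60.0000, 23.0000]] (det J = -723.0000).
Solving J·Δ = −F gives Δ = (-1.0076, -0.4149).
Then the next iterate is (x, y)₁ = (1.4924, 2.5851).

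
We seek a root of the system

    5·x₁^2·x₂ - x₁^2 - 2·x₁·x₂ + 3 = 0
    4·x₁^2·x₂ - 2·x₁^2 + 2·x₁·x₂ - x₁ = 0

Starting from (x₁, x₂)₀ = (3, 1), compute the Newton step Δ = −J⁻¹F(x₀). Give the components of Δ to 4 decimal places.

At (3, 1): F = (33.0000, 21.0000).
Jacobian J = [[10·x₁·x₂ - 2·x₁ - 2·x₂, 5·x₁^2 - 2·x₁], [8·x₁·x₂ - 4·x₁ + 2·x₂ - 1, 4·x₁^2 + 2·x₁]].
At the point, J = [[22.0000, 39.0000], [13.0000, 42.0000]] (det J = 417.0000).
Solving J·Δ = −F gives Δ = (-1.3597, -0.0791).

(-1.3597, -0.0791)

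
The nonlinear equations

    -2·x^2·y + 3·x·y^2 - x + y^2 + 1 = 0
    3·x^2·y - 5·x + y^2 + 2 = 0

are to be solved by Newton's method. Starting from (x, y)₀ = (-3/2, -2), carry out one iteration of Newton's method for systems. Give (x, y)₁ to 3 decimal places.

At (-3/2, -2): F = (-2.500, 0.000).
Jacobian J = [[-4·x·y + 3·y^2 - 1, -2·x^2 + 6·x·y + 2·y], [6·x·y - 5, 3·x^2 + 2·y]].
At the point, J = [[-1.000, 9.500], [13.000, 2.750]] (det J = -126.250).
Solving J·Δ = −F gives Δ = (-0.054, 0.257).
Then the next iterate is (x, y)₁ = (-1.554, -1.743).

(-1.554, -1.743)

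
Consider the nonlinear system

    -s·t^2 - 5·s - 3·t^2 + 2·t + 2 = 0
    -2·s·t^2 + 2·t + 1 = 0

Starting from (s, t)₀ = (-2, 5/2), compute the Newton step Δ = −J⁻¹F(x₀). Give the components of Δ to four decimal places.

(1.1561, -0.7522)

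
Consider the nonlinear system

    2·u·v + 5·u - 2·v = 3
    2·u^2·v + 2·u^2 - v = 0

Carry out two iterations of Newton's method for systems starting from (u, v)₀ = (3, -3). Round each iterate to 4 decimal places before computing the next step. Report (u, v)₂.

At (3, -3): F = (0.0000, -33.0000).
Jacobian J = [[2·v + 5, 2·u - 2], [4·u·v + 4·u, 2·u^2 - 1]].
At the point, J = [[-1.0000, 4.0000], [-24.0000, 17.0000]] (det J = 79.0000).
Solving J·Δ = −F gives Δ = (-1.6709, -0.4177).
Then the next iterate is (u, v)₁ = (1.3291, -3.4177).
Round to (1.3291, -3.4177) and repeat: F = (1.395970, -5.124067), J = [[-1.8354, 0.6582], [-12.853460, 2.533014]].
Δ = (-1.8128, -7.1759), so (u, v)₂ = (-0.4837, -10.5936).

(-0.4837, -10.5936)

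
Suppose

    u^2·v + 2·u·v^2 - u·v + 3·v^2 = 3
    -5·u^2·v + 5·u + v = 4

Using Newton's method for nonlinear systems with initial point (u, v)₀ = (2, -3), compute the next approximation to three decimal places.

(1.385, -1.788)

At (2, -3): F = (54.000, 63.000).
Jacobian J = [[2·u·v + 2·v^2 - v, u^2 + 4·u·v - u + 6·v], [-10·u·v + 5, -5·u^2 + 1]].
At the point, J = [[9.000, -40.000], [65.000, -19.000]] (det J = 2429.000).
Solving J·Δ = −F gives Δ = (-0.615, 1.212).
Then the next iterate is (u, v)₁ = (1.385, -1.788).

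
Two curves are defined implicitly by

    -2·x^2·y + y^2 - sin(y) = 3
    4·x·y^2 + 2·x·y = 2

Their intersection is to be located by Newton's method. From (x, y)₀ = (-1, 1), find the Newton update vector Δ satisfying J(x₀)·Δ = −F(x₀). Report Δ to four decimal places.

(1.1995, -0.0803)

At (-1, 1): F = (-4.841471, -8.0000).
Jacobian J = [[-4·x·y, -2·x^2 + 2·y - cos(y)], [4·y^2 + 2·y, 8·x·y + 2·x]].
At the point, J = [[4.0000, -0.540302], [6.0000, -10.0000]] (det J = -36.758186).
Solving J·Δ = −F gives Δ = (1.1995, -0.0803).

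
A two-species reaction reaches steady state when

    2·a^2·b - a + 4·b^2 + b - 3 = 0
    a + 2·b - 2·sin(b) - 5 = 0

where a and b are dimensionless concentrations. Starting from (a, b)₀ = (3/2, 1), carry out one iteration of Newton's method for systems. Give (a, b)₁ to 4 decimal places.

(6.8428, -1.3492)

At (3/2, 1): F = (5.0000, -3.182942).
Jacobian J = [[4·a·b - 1, 2·a^2 + 8·b + 1], [1, -2·cos(b) + 2]].
At the point, J = [[5.0000, 13.5000], [1.0000, 0.919395]] (det J = -8.903023).
Solving J·Δ = −F gives Δ = (5.3428, -2.3492).
Then the next iterate is (a, b)₁ = (6.8428, -1.3492).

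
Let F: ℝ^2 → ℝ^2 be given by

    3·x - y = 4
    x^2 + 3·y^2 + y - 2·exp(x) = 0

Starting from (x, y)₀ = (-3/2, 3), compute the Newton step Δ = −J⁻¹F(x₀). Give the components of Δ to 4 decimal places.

At (-3/2, 3): F = (-11.5000, 31.803740).
Jacobian J = [[3, -1], [2·x - 2·exp(x), 6·y + 1]].
At the point, J = [[3.0000, -1.0000], [-3.446260, 19.0000]] (det J = 53.553740).
Solving J·Δ = −F gives Δ = (3.4861, -1.0416).

(3.4861, -1.0416)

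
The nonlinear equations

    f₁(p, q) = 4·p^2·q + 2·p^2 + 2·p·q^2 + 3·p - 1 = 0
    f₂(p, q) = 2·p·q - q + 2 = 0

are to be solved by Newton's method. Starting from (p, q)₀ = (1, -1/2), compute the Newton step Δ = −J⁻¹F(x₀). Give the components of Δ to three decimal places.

At (1, -1/2): F = (2.500, 1.500).
Jacobian J = [[8·p·q + 4·p + 2·q^2 + 3, 4·p^2 + 4·p·q], [2·q, 2·p - 1]].
At the point, J = [[3.500, 2.000], [-1.000, 1.000]] (det J = 5.500).
Solving J·Δ = −F gives Δ = (0.091, -1.409).

(0.091, -1.409)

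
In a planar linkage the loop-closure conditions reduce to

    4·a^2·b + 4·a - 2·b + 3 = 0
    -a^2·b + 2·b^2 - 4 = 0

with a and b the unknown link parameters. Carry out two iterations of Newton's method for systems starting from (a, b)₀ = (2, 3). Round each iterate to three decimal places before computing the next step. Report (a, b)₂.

(0.652, 1.338)

At (2, 3): F = (53.000, 2.000).
Jacobian J = [[8·a·b + 4, 4·a^2 - 2], [-2·a·b, -a^2 + 4·b]].
At the point, J = [[52.000, 14.000], [-12.000, 8.000]] (det J = 584.000).
Solving J·Δ = −F gives Δ = (-0.678, -1.267).
Then the next iterate is (a, b)₁ = (1.322, 1.733).
Round to (1.322, 1.733) and repeat: F = (16.93695, -1.02216), J = [[22.32821, 4.99074], [-4.58205, 5.18432]].
Δ = (-0.670, -0.395), so (a, b)₂ = (0.652, 1.338).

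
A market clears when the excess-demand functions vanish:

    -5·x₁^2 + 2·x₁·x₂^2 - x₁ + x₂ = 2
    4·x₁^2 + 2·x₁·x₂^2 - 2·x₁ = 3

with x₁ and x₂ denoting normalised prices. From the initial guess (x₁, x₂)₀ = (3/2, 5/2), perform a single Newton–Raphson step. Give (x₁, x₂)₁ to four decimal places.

At (3/2, 5/2): F = (6.5000, 21.7500).
Jacobian J = [[-10·x₁ + 2·x₂^2 - 1, 4·x₁·x₂ + 1], [8·x₁ + 2·x₂^2 - 2, 4·x₁·x₂]].
At the point, J = [[-3.5000, 16.0000], [22.5000, 15.0000]] (det J = -412.5000).
Solving J·Δ = −F gives Δ = (-0.6073, -0.5391).
Then the next iterate is (x₁, x₂)₁ = (0.8927, 1.9609).

(0.8927, 1.9609)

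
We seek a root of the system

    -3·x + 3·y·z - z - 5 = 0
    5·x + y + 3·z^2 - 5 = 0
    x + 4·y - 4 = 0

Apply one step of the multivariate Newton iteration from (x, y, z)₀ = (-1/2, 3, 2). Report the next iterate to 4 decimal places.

(-0.8261, 1.2065, 1.6603)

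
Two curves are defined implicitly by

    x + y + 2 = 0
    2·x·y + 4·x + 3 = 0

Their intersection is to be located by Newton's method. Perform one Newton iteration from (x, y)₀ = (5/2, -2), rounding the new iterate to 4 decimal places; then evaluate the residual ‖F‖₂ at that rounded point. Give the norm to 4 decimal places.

At (5/2, -2): F = (2.5000, 3.0000).
Jacobian J = [[1, 1], [2·y + 4, 2·x]].
At the point, J = [[1.0000, 1.0000], [0.0000, 5.0000]] (det J = 5.0000).
Solving J·Δ = −F gives Δ = (-1.9000, -0.6000).
Then the next iterate is (x, y)₁ = (0.6000, -2.6000).
Re-evaluating at (0.6000, -2.6000): F = (0.0000, 2.2800), so ‖F‖₂ = 2.2800.

2.2800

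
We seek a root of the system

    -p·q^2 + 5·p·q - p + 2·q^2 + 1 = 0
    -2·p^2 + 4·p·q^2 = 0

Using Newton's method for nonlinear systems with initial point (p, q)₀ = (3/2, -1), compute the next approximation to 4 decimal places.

At (3/2, -1): F = (-7.5000, 1.5000).
Jacobian J = [[-q^2 + 5·q - 1, -2·p·q + 5·p + 4·q], [-4·p + 4·q^2, 8·p·q]].
At the point, J = [[-7.0000, 6.5000], [-2.0000, -12.0000]] (det J = 97.0000).
Solving J·Δ = −F gives Δ = (-0.8273, 0.2629).
Then the next iterate is (p, q)₁ = (0.6727, -0.7371).

(0.6727, -0.7371)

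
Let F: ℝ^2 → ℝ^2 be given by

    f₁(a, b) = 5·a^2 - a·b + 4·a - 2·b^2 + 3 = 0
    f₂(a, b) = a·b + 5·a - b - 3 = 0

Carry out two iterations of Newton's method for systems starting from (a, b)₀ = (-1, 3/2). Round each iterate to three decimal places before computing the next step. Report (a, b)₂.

(-0.281, -5.443)

At (-1, 3/2): F = (1.000, -11.000).
Jacobian J = [[10·a - b + 4, -a - 4·b], [b + 5, a - 1]].
At the point, J = [[-7.500, -5.000], [6.500, -2.000]] (det J = 47.500).
Solving J·Δ = −F gives Δ = (1.200, -1.600).
Then the next iterate is (a, b)₁ = (0.200, -0.100).
Round to (0.200, -0.100) and repeat: F = (4.000, -1.920), J = [[6.100, 0.200], [4.900, -0.800]].
Δ = (-0.481, -5.343), so (a, b)₂ = (-0.281, -5.443).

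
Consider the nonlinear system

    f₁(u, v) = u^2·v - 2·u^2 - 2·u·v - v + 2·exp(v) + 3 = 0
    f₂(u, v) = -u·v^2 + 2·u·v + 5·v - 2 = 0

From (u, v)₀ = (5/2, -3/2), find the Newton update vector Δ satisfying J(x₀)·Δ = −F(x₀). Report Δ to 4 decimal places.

At (5/2, -3/2): F = (-9.428740, -22.6250).
Jacobian J = [[2·u·v - 4·u - 2·v, u^2 - 2·u + 2·exp(v) - 1], [-v^2 + 2·v, -2·u·v + 2·u + 5]].
At the point, J = [[-14.5000, 0.696260], [-5.2500, 17.5000]] (det J = -250.094633).
Solving J·Δ = −F gives Δ = (-0.5968, 1.1138).

(-0.5968, 1.1138)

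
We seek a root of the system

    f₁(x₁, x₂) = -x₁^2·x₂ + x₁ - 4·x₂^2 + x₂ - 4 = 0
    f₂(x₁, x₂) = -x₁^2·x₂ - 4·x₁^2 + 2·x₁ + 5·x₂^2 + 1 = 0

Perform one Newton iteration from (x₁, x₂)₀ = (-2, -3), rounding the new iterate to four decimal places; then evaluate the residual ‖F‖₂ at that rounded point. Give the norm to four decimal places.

At (-2, -3): F = (-33.0000, 38.0000).
Jacobian J = [[-2·x₁·x₂ + 1, -x₁^2 - 8·x₂ + 1], [-2·x₁·x₂ - 8·x₁ + 2, -x₁^2 + 10·x₂]].
At the point, J = [[-11.0000, 21.0000], [6.0000, -34.0000]] (det J = 248.0000).
Solving J·Δ = −F gives Δ = (-1.3065, 0.8871).
Then the next iterate is (x₁, x₂)₁ = (-3.3065, -2.1129).
Re-evaluating at (-3.3065, -2.1129): F = (-4.176572, -3.922823), so ‖F‖₂ = 5.7299.

5.7299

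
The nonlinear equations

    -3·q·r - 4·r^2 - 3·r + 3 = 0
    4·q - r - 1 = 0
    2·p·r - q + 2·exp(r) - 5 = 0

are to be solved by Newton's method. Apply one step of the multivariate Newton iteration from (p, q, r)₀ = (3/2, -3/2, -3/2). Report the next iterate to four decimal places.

(-1.3260, -0.0897, -1.3590)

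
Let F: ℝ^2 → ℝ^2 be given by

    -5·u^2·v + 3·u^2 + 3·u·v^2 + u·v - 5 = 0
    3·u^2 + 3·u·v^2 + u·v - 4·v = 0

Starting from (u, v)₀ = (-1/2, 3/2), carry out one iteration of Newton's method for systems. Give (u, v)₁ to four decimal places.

At (-1/2, 3/2): F = (-10.2500, -9.3750).
Jacobian J = [[-10·u·v + 6·u + 3·v^2 + v, -5·u^2 + 6·u·v + u], [6·u + 3·v^2 + v, 6·u·v + u - 4]].
At the point, J = [[12.7500, -6.2500], [5.2500, -9.0000]] (det J = -81.9375).
Solving J·Δ = −F gives Δ = (0.4108, -0.8021).
Then the next iterate is (u, v)₁ = (-0.0892, 0.6979).

(-0.0892, 0.6979)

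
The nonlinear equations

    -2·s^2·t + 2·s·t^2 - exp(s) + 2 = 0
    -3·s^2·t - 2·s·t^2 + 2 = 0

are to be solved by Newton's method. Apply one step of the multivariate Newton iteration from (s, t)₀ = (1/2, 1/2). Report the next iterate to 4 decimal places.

(0.7736, 0.9731)

At (1/2, 1/2): F = (0.351279, 1.3750).
Jacobian J = [[-4·s·t + 2·t^2 - exp(s), -2·s^2 + 4·s·t], [-6·s·t - 2·t^2, -3·s^2 - 4·s·t]].
At the point, J = [[-2.148721, 0.5000], [-2.0000, -1.7500]] (det J = 4.760262).
Solving J·Δ = −F gives Δ = (0.2736, 0.4731).
Then the next iterate is (s, t)₁ = (0.7736, 0.9731).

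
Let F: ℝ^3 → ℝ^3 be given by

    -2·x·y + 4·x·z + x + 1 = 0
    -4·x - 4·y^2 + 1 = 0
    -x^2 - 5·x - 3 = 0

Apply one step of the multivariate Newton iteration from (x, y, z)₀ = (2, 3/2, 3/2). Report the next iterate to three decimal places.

At (2, 3/2, 3/2): F = (9.000, -16.000, -17.000).
Jacobian J = [[-2·y + 4·z + 1, -2·x, 4·x], [-4, -8·y, 0], [-2·x - 5, 0, 0]].
At the point, J = [[4.000, -4.000, 8.000], [-4.000, -12.000, 0.000], [-9.000, 0.000, 0.000]] (det J = -864.000).
Solving J·Δ = −F gives Δ = (-1.889, -0.704, -0.532).
Then the next iterate is (x, y, z)₁ = (0.111, 0.796, 0.968).

(0.111, 0.796, 0.968)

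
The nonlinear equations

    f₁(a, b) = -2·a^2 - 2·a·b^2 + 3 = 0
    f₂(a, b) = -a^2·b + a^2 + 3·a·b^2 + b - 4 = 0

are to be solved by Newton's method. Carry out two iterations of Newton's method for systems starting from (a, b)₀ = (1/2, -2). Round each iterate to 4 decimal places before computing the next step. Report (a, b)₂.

(1.2272, -7.7519)

At (1/2, -2): F = (-1.5000, 0.7500).
Jacobian J = [[-4·a - 2·b^2, -4·a·b], [-2·a·b + 2·a + 3·b^2, -a^2 + 6·a·b + 1]].
At the point, J = [[-10.0000, 4.0000], [15.0000, -5.2500]] (det J = -7.5000).
Solving J·Δ = −F gives Δ = (0.6500, 2.0000).
Then the next iterate is (a, b)₁ = (1.1500, 0.0000).
Round to (1.1500, 0.0000) and repeat: F = (0.3550, -2.6775), J = [[-4.6000, 0.0000], [2.3000, -0.3225]].
Δ = (0.0772, -7.7519), so (a, b)₂ = (1.2272, -7.7519).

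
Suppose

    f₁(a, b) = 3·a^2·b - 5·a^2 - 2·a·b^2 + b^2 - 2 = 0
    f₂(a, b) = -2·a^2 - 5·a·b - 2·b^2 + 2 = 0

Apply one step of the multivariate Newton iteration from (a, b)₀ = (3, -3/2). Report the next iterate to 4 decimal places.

At (3, -3/2): F = (-98.7500, 2.0000).
Jacobian J = [[6·a·b - 10·a - 2·b^2, 3·a^2 - 4·a·b + 2·b], [-4·a - 5·b, -5·a - 4·b]].
At the point, J = [[-61.5000, 42.0000], [-4.5000, -9.0000]] (det J = 742.5000).
Solving J·Δ = −F gives Δ = (-1.0838, 0.7641).
Then the next iterate is (a, b)₁ = (1.9162, -0.7359).

(1.9162, -0.7359)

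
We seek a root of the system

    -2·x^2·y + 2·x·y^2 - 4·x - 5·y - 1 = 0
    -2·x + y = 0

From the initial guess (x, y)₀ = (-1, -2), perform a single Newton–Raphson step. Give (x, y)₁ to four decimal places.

At (-1, -2): F = (9.0000, 0.0000).
Jacobian J = [[-4·x·y + 2·y^2 - 4, -2·x^2 + 4·x·y - 5], [-2, 1]].
At the point, J = [[-4.0000, 1.0000], [-2.0000, 1.0000]] (det J = -2.0000).
Solving J·Δ = −F gives Δ = (4.5000, 9.0000).
Then the next iterate is (x, y)₁ = (3.5000, 7.0000).

(3.5000, 7.0000)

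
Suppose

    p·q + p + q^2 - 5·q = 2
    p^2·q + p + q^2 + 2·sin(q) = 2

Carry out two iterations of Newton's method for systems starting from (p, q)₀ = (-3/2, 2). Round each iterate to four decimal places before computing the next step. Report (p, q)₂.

At (-3/2, 2): F = (-12.5000, 6.818595).
Jacobian J = [[q + 1, p + 2·q - 5], [2·p·q + 1, p^2 + 2·q + 2·cos(q)]].
At the point, J = [[3.0000, -2.5000], [-5.0000, 5.417706]] (det J = 3.753119).
Solving J·Δ = −F gives Δ = (13.5021, 11.2025).
Then the next iterate is (p, q)₁ = (12.0021, 13.2025).
Round to (12.0021, 13.2025) and repeat: F = (276.753332, 2087.321743), J = [[14.2025, 33.4071], [317.915451, 172.064207]].
Δ = (-2.7042, -7.1346), so (p, q)₂ = (9.2979, 6.0679).

(9.2979, 6.0679)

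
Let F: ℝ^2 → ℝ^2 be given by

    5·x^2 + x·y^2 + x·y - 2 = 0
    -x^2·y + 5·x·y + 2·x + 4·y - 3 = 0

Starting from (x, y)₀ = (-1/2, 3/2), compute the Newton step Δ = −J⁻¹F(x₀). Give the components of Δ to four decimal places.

(0.3685, -1.5428)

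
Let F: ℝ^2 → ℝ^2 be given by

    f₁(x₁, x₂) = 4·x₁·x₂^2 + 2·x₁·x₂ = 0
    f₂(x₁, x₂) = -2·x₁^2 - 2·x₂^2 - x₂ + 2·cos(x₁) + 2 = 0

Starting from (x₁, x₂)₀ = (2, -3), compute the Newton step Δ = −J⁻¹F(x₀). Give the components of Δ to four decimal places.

(-2.9467, -0.6455)

At (2, -3): F = (60.0000, -21.832294).
Jacobian J = [[4·x₂^2 + 2·x₂, 8·x₁·x₂ + 2·x₁], [-4·x₁ - 2·sin(x₁), -4·x₂ - 1]].
At the point, J = [[30.0000, -44.0000], [-9.818595, 11.0000]] (det J = -102.018174).
Solving J·Δ = −F gives Δ = (-2.9467, -0.6455).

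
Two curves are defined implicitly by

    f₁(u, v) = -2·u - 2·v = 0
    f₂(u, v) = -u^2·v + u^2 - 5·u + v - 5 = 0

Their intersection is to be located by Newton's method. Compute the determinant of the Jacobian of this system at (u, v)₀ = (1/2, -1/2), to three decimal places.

-8.500

J = [[-2, -2], [-2·u·v + 2·u - 5, -u^2 + 1]].
At the point, J = [[-2.000, -2.000], [-3.500, 0.750]].
det J = -8.500.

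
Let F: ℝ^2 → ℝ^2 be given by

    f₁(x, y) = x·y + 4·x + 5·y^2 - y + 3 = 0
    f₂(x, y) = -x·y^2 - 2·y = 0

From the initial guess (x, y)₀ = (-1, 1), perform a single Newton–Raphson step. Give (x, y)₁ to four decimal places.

At (-1, 1): F = (2.0000, -1.0000).
Jacobian J = [[y + 4, x + 10·y - 1], [-y^2, -2·x·y - 2]].
At the point, J = [[5.0000, 8.0000], [-1.0000, 0.0000]] (det J = 8.0000).
Solving J·Δ = −F gives Δ = (-1.0000, 0.3750).
Then the next iterate is (x, y)₁ = (-2.0000, 1.3750).

(-2.0000, 1.3750)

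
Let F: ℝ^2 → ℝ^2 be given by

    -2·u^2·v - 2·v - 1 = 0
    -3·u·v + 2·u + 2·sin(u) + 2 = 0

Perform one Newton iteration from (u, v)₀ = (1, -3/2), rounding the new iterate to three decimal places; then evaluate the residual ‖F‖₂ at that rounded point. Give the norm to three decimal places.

At (1, -3/2): F = (5.000, 10.18294).
Jacobian J = [[-4·u·v, -2·u^2 - 2], [-3·v + 2·cos(u) + 2, -3·u]].
At the point, J = [[6.000, -4.000], [7.58060, -3.000]] (det J = 12.32242).
Solving J·Δ = −F gives Δ = (-2.088, -1.882).
Then the next iterate is (u, v)₁ = (-1.088, -3.382).
Re-evaluating at (-1.088, -3.382): F = (13.77084, -12.98625), so ‖F‖₂ = 18.928.

18.928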